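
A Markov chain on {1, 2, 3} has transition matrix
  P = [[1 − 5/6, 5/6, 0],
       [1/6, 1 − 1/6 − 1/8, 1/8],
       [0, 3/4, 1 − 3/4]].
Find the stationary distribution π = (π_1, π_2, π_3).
π = (6/41, 30/41, 5/41)

This is a birth-death chain on three states, which satisfies detailed balance: π_1 · P_{12} = π_2 · P_{21} and π_2 · P_{23} = π_3 · P_{32}.
From π_1 · 5/6 = π_2 · 1/6: π_2/π_1 = (5/6)/(1/6) = 5.
From π_2 · 1/8 = π_3 · 3/4: π_3/π_2 = (1/8)/(3/4) = 1/6.
Take π_1 proportional to 1; then unnormalized π = (1, 5, 5/6). Normalize by dividing by the sum 41/6:
  π = (6/41, 30/41, 5/41).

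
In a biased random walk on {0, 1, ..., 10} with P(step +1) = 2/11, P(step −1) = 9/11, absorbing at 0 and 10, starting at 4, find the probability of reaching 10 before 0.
P(hit 10 before 0) = (1 − (9/2)^4) / (1 − (9/2)^10) = 5440/45282901

Let u_k denote P(reach 10 before 0 | start at k). Boundary: u_0 = 0, u_10 = 1. Recurrence: u_k = 2/11·u_{k+1} + 9/11·u_{k-1} for 1 ≤ k ≤ 9. Try u_k = A + B·r^k with r = q/p = (9/11)/(2/11) = 9/2. Substitution satisfies the recurrence; boundary conditions give:
  u_k = (1 − r^k) / (1 − r^N) = (1 − (9/2)^4) / (1 − (9/2)^10) = 5440/45282901.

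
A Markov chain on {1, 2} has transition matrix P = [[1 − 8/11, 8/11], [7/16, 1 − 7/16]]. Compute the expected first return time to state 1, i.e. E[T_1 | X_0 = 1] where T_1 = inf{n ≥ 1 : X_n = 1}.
E[T_1 | X_0 = 1] = 1/π_1 = 205/77

For an irreducible recurrent Markov chain with stationary distribution π, E[T_i | X_0 = i] = 1/π_i (Kac's formula). Here π_1 = (7/16)/(8/11 + 7/16) = (7/16)/(205/176) = 77/205, so E[T_1 | X_0 = 1] = 1/π_1 = (8/11 + 7/16)/(7/16) = (205/176)/(7/16) = 205/77.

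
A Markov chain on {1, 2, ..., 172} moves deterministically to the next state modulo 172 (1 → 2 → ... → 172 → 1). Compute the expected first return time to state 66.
E[T_66 | X_0 = 66] = 172

The chain cycles deterministically, so starting at state 66 it returns in exactly 172 steps. Equivalently, the stationary distribution is uniform π_j = 1/172 for every state j, so by Kac's formula E[T_66] = 1/π_66 = 172.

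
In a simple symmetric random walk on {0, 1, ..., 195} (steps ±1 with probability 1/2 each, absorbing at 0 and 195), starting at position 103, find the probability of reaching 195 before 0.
P(hit 195 before 0) = 103/195

Let u_k = P(hit 195 before 0 | start at k). Then u_0 = 0, u_195 = 1, and u_k = u_{k-1}/2 + u_{k+1}/2 for 1 ≤ k ≤ 194. This harmonic recurrence is solved by u_k = k/195, giving u_103 = 103/195.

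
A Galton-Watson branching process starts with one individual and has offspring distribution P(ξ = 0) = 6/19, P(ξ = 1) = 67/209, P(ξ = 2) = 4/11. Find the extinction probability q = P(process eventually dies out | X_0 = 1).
q = 33/38

The pgf is f(s) = 6/19 + 67/209·s + 4/11·s². The extinction probability q is the smallest fixed point of f in [0, 1]. Setting s = f(s):
  4/11·s² + (67/209 − 1)·s + 6/19 = 0
  4/11·s² − (6/19 + 4/11)·s + 6/19 = 0
which factors as (s − 1)·(4/11·s − 6/19) = 0, giving roots s = 1 and s = (6/19)/(4/11) = 33/38.
Mean offspring μ = 67/209 + 2·4/11 = 219/209 > 1 (supercritical), so q < 1. The extinction probability is the smaller root: q = (6/19)/(4/11) = 33/38.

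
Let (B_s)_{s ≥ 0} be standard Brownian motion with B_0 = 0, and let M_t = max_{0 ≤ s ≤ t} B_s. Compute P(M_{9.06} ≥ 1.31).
P(M_{9.06} ≥ 1.31) = 2·P(B_{9.06} ≥ 1.31) = 2(1 − Φ(1.31/√9.06)) ≈ 0.6634

By the reflection principle for Brownian motion, P(M_t ≥ a) = 2 · P(B_t ≥ a) for a ≥ 0. Since B_t ~ N(0, t), P(B_t ≥ 1.31) = 1 − Φ(1.31/√t) = 1 − Φ(1.31/√9.06) = 1 − Φ(0.4352). So
  P(M_{9.06} ≥ 1.31) = 2(1 − Φ(0.4352)) ≈ 0.6634.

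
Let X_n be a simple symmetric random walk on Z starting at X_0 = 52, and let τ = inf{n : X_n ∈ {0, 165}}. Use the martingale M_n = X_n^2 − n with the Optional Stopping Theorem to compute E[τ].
E[τ] = 5876

M_n = X_n^2 − n is a martingale (since E[X_{n+1}^2 | F_n] = X_n^2 + 1). By OST (τ has finite mean in a bounded region), E[M_τ] = E[M_0] = X_0^2 − 0 = 52^2 = 2704. Also E[M_τ] = E[X_τ^2] − E[τ]. The walk exits at 0 or 165, with P(hit 165 first) = 52/165, so E[X_τ^2] = 165^2 · 52/165 + 0 = 8580. Thus E[τ] = E[X_τ^2] − E[M_τ] = 8580 − 2704 = 5876 = 52(165 − 52) = 5876.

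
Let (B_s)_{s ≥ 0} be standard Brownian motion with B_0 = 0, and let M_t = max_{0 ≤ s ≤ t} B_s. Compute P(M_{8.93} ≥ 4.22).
P(M_{8.93} ≥ 4.22) = 2·P(B_{8.93} ≥ 4.22) = 2(1 − Φ(4.22/√8.93)) ≈ 0.1579

By the reflection principle for Brownian motion, P(M_t ≥ a) = 2 · P(B_t ≥ a) for a ≥ 0. Since B_t ~ N(0, t), P(B_t ≥ 4.22) = 1 − Φ(4.22/√t) = 1 − Φ(4.22/√8.93) = 1 − Φ(1.4122). So
  P(M_{8.93} ≥ 4.22) = 2(1 − Φ(1.4122)) ≈ 0.1579.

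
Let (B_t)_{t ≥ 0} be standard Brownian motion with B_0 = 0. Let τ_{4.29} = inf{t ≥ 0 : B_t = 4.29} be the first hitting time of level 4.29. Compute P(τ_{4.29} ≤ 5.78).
P(τ_{4.29} ≤ 5.78) = 2(1 − Φ(4.29/√5.78)) = 2(1 − Φ(1.7844)) ≈ 0.0744

By the reflection principle for standard BM, P(τ_b ≤ t) = 2 · P(B_t ≥ b). Since B_t ~ N(0, t), P(B_t ≥ 4.29) = 1 − Φ(4.29/√t) = 1 − Φ(4.29/√5.78) = 1 − Φ(1.7844) ≈ 0.03718. Doubling: P(τ_{4.29} ≤ 5.78) ≈ 2 · 0.03718 = 0.07436 ≈ 0.0744.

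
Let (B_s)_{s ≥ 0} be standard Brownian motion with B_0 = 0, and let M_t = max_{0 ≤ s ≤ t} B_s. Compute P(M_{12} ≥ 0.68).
P(M_{12} ≥ 0.68) = 2·P(B_{12} ≥ 0.68) = 2(1 − Φ(0.68/√12)) ≈ 0.8444

By the reflection principle for Brownian motion, P(M_t ≥ a) = 2 · P(B_t ≥ a) for a ≥ 0. Since B_t ~ N(0, t), P(B_t ≥ 0.68) = 1 − Φ(0.68/√t) = 1 − Φ(0.68/√12) = 1 − Φ(0.1963). So
  P(M_{12} ≥ 0.68) = 2(1 − Φ(0.1963)) ≈ 0.8444.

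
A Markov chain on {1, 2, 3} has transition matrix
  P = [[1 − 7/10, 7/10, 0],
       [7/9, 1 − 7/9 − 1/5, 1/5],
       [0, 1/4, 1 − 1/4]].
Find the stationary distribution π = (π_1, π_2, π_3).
π = (50/131, 45/131, 36/131)

This is a birth-death chain on three states, which satisfies detailed balance: π_1 · P_{12} = π_2 · P_{21} and π_2 · P_{23} = π_3 · P_{32}.
From π_1 · 7/10 = π_2 · 7/9: π_2/π_1 = (7/10)/(7/9) = 9/10.
From π_2 · 1/5 = π_3 · 1/4: π_3/π_2 = (1/5)/(1/4) = 4/5.
Take π_1 proportional to 1; then unnormalized π = (1, 9/10, 18/25). Normalize by dividing by the sum 131/50:
  π = (50/131, 45/131, 36/131).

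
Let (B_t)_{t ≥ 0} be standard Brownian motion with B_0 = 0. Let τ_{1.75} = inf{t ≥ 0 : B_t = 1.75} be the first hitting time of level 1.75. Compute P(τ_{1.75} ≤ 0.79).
P(τ_{1.75} ≤ 0.79) = 2(1 − Φ(1.75/√0.79)) = 2(1 − Φ(1.9689)) ≈ 0.0490

By the reflection principle for standard BM, P(τ_b ≤ t) = 2 · P(B_t ≥ b). Since B_t ~ N(0, t), P(B_t ≥ 1.75) = 1 − Φ(1.75/√t) = 1 − Φ(1.75/√0.79) = 1 − Φ(1.9689) ≈ 0.02448. Doubling: P(τ_{1.75} ≤ 0.79) ≈ 2 · 0.02448 = 0.04896 ≈ 0.0490.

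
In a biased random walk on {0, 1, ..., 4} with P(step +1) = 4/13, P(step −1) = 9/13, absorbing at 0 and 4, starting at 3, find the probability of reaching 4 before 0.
P(hit 4 before 0) = (1 − (9/4)^3) / (1 − (9/4)^4) = 532/1261

Let u_k denote P(reach 4 before 0 | start at k). Boundary: u_0 = 0, u_4 = 1. Recurrence: u_k = 4/13·u_{k+1} + 9/13·u_{k-1} for 1 ≤ k ≤ 3. Try u_k = A + B·r^k with r = q/p = (9/13)/(4/13) = 9/4. Substitution satisfies the recurrence; boundary conditions give:
  u_k = (1 − r^k) / (1 − r^N) = (1 − (9/4)^3) / (1 − (9/4)^4) = 532/1261.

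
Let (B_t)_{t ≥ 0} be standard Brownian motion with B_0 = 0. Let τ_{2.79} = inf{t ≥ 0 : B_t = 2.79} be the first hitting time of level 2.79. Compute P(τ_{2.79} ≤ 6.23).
P(τ_{2.79} ≤ 6.23) = 2(1 − Φ(2.79/√6.23)) = 2(1 − Φ(1.1178)) ≈ 0.2637

By the reflection principle for standard BM, P(τ_b ≤ t) = 2 · P(B_t ≥ b). Since B_t ~ N(0, t), P(B_t ≥ 2.79) = 1 − Φ(2.79/√t) = 1 − Φ(2.79/√6.23) = 1 − Φ(1.1178) ≈ 0.13183. Doubling: P(τ_{2.79} ≤ 6.23) ≈ 2 · 0.13183 = 0.26366 ≈ 0.2637.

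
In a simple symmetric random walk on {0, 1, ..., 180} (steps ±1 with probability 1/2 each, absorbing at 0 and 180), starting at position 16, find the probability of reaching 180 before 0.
P(hit 180 before 0) = 16/180 = 4/45

Let u_k = P(hit 180 before 0 | start at k). Then u_0 = 0, u_180 = 1, and u_k = u_{k-1}/2 + u_{k+1}/2 for 1 ≤ k ≤ 179. This harmonic recurrence is solved by u_k = k/180, giving u_16 = 16/180 = 4/45.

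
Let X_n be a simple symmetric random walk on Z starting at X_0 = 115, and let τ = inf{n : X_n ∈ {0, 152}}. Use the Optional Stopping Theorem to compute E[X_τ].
E[X_τ] = 115

X_n is a martingale and τ is a bounded-mean stopping time (indeed τ is finite a.s. with bounded expectation since the walk is in a bounded region). By the OST, E[X_τ] = E[X_0] = 115. Equivalently: E[X_τ] = 152 · P(hit 152 first) + 0 · P(hit 0 first) = 152 · (115/152) = 115.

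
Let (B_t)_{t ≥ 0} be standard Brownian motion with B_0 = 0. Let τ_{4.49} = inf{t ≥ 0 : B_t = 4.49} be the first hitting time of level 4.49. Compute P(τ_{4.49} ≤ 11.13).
P(τ_{4.49} ≤ 11.13) = 2(1 − Φ(4.49/√11.13)) = 2(1 − Φ(1.3459)) ≈ 0.1783

By the reflection principle for standard BM, P(τ_b ≤ t) = 2 · P(B_t ≥ b). Since B_t ~ N(0, t), P(B_t ≥ 4.49) = 1 − Φ(4.49/√t) = 1 − Φ(4.49/√11.13) = 1 − Φ(1.3459) ≈ 0.08917. Doubling: P(τ_{4.49} ≤ 11.13) ≈ 2 · 0.08917 = 0.17834 ≈ 0.1783.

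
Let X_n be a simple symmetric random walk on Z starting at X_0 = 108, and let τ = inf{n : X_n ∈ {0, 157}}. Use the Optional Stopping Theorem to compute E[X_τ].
E[X_τ] = 108

X_n is a martingale and τ is a bounded-mean stopping time (indeed τ is finite a.s. with bounded expectation since the walk is in a bounded region). By the OST, E[X_τ] = E[X_0] = 108. Equivalently: E[X_τ] = 157 · P(hit 157 first) + 0 · P(hit 0 first) = 157 · (108/157) = 108.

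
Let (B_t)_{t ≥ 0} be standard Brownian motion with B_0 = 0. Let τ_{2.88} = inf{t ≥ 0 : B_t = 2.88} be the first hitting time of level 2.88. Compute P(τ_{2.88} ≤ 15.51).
P(τ_{2.88} ≤ 15.51) = 2(1 − Φ(2.88/√15.51)) = 2(1 − Φ(0.7313)) ≈ 0.4646

By the reflection principle for standard BM, P(τ_b ≤ t) = 2 · P(B_t ≥ b). Since B_t ~ N(0, t), P(B_t ≥ 2.88) = 1 − Φ(2.88/√t) = 1 − Φ(2.88/√15.51) = 1 − Φ(0.7313) ≈ 0.23230. Doubling: P(τ_{2.88} ≤ 15.51) ≈ 2 · 0.23230 = 0.46460 ≈ 0.4646.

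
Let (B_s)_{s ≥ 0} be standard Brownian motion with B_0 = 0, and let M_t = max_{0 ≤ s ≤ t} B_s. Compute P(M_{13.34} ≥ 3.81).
P(M_{13.34} ≥ 3.81) = 2·P(B_{13.34} ≥ 3.81) = 2(1 − Φ(3.81/√13.34)) ≈ 0.2969

By the reflection principle for Brownian motion, P(M_t ≥ a) = 2 · P(B_t ≥ a) for a ≥ 0. Since B_t ~ N(0, t), P(B_t ≥ 3.81) = 1 − Φ(3.81/√t) = 1 − Φ(3.81/√13.34) = 1 − Φ(1.0432). So
  P(M_{13.34} ≥ 3.81) = 2(1 − Φ(1.0432)) ≈ 0.2969.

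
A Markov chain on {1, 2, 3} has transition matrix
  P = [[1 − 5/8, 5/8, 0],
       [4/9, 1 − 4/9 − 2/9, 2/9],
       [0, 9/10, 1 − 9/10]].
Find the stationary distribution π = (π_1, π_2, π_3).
π = (288/793, 405/793, 100/793)

This is a birth-death chain on three states, which satisfies detailed balance: π_1 · P_{12} = π_2 · P_{21} and π_2 · P_{23} = π_3 · P_{32}.
From π_1 · 5/8 = π_2 · 4/9: π_2/π_1 = (5/8)/(4/9) = 45/32.
From π_2 · 2/9 = π_3 · 9/10: π_3/π_2 = (2/9)/(9/10) = 20/81.
Take π_1 proportional to 1; then unnormalized π = (1, 45/32, 25/72). Normalize by dividing by the sum 793/288:
  π = (288/793, 405/793, 100/793).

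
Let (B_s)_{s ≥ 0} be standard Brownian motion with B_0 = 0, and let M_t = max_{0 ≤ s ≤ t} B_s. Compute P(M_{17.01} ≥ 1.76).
P(M_{17.01} ≥ 1.76) = 2·P(B_{17.01} ≥ 1.76) = 2(1 − Φ(1.76/√17.01)) ≈ 0.6696

By the reflection principle for Brownian motion, P(M_t ≥ a) = 2 · P(B_t ≥ a) for a ≥ 0. Since B_t ~ N(0, t), P(B_t ≥ 1.76) = 1 − Φ(1.76/√t) = 1 − Φ(1.76/√17.01) = 1 − Φ(0.4267). So
  P(M_{17.01} ≥ 1.76) = 2(1 − Φ(0.4267)) ≈ 0.6696.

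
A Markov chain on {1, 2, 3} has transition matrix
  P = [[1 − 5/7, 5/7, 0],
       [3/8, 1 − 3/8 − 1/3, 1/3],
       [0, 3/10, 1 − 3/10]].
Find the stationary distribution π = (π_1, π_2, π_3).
π = (189/949, 360/949, 400/949)

This is a birth-death chain on three states, which satisfies detailed balance: π_1 · P_{12} = π_2 · P_{21} and π_2 · P_{23} = π_3 · P_{32}.
From π_1 · 5/7 = π_2 · 3/8: π_2/π_1 = (5/7)/(3/8) = 40/21.
From π_2 · 1/3 = π_3 · 3/10: π_3/π_2 = (1/3)/(3/10) = 10/9.
Take π_1 proportional to 1; then unnormalized π = (1, 40/21, 400/189). Normalize by dividing by the sum 949/189:
  π = (189/949, 360/949, 400/949).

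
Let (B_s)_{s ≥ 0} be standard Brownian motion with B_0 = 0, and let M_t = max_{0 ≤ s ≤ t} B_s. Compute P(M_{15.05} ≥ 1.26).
P(M_{15.05} ≥ 1.26) = 2·P(B_{15.05} ≥ 1.26) = 2(1 − Φ(1.26/√15.05)) ≈ 0.7453

By the reflection principle for Brownian motion, P(M_t ≥ a) = 2 · P(B_t ≥ a) for a ≥ 0. Since B_t ~ N(0, t), P(B_t ≥ 1.26) = 1 − Φ(1.26/√t) = 1 − Φ(1.26/√15.05) = 1 − Φ(0.3248). So
  P(M_{15.05} ≥ 1.26) = 2(1 − Φ(0.3248)) ≈ 0.7453.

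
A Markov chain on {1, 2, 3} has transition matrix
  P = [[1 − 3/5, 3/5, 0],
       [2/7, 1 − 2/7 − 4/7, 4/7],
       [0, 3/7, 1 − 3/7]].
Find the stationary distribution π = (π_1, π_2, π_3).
π = (10/59, 21/59, 28/59)

This is a birth-death chain on three states, which satisfies detailed balance: π_1 · P_{12} = π_2 · P_{21} and π_2 · P_{23} = π_3 · P_{32}.
From π_1 · 3/5 = π_2 · 2/7: π_2/π_1 = (3/5)/(2/7) = 21/10.
From π_2 · 4/7 = π_3 · 3/7: π_3/π_2 = (4/7)/(3/7) = 4/3.
Take π_1 proportional to 1; then unnormalized π = (1, 21/10, 14/5). Normalize by dividing by the sum 59/10:
  π = (10/59, 21/59, 28/59).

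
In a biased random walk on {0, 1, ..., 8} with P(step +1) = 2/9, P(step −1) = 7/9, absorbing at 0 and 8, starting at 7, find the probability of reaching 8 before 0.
P(hit 8 before 0) = (1 − (7/2)^7) / (1 − (7/2)^8) = 329366/1152909

Let u_k denote P(reach 8 before 0 | start at k). Boundary: u_0 = 0, u_8 = 1. Recurrence: u_k = 2/9·u_{k+1} + 7/9·u_{k-1} for 1 ≤ k ≤ 7. Try u_k = A + B·r^k with r = q/p = (7/9)/(2/9) = 7/2. Substitution satisfies the recurrence; boundary conditions give:
  u_k = (1 − r^k) / (1 − r^N) = (1 − (7/2)^7) / (1 − (7/2)^8) = 329366/1152909.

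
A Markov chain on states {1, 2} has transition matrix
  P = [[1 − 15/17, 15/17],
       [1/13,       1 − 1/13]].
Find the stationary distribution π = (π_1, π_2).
π_1 = 17/212, π_2 = 195/212

Solve πP = π with π_1 + π_2 = 1. From πP = π: π_1 · (1 − 15/17) + π_2 · 1/13 = π_1 ⇒ π_2 · 1/13 = π_1 · 15/17 ⇒ π_2/π_1 = (15/17)/(1/13) = 195/17. Together with π_1 + π_2 = 1:
  π_1 = (1/13)/(15/17 + 1/13) = (1/13)/(212/221) = 17/212,
  π_2 = (15/17)/(15/17 + 1/13) = (15/17)/(212/221) = 195/212.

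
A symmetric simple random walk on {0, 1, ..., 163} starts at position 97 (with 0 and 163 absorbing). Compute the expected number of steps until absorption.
E[τ | X_0 = 97] = 6402

Let v_k = E[τ | X_0 = k]. Boundary: v_0 = v_163 = 0. Recurrence: v_k = 1 + (v_{k-1} + v_{k+1})/2 for 1 ≤ k ≤ 162. The particular solution to v_k − (v_{k-1} + v_{k+1})/2 = 1 is v_k = −k^2. Adding homogeneous solution A + B k and matching boundaries gives v_k = k (163 − k). Substituting k = 97: v_97 = 97 · 66 = 6402.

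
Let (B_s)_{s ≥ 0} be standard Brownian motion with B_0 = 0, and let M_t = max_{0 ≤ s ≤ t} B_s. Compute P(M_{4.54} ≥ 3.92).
P(M_{4.54} ≥ 3.92) = 2·P(B_{4.54} ≥ 3.92) = 2(1 − Φ(3.92/√4.54)) ≈ 0.0658

By the reflection principle for Brownian motion, P(M_t ≥ a) = 2 · P(B_t ≥ a) for a ≥ 0. Since B_t ~ N(0, t), P(B_t ≥ 3.92) = 1 − Φ(3.92/√t) = 1 − Φ(3.92/√4.54) = 1 − Φ(1.8397). So
  P(M_{4.54} ≥ 3.92) = 2(1 − Φ(1.8397)) ≈ 0.0658.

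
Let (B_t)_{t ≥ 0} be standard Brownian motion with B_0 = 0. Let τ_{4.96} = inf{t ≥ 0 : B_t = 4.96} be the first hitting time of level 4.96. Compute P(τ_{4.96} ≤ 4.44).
P(τ_{4.96} ≤ 4.44) = 2(1 − Φ(4.96/√4.44)) = 2(1 − Φ(2.3539)) ≈ 0.0186

By the reflection principle for standard BM, P(τ_b ≤ t) = 2 · P(B_t ≥ b). Since B_t ~ N(0, t), P(B_t ≥ 4.96) = 1 − Φ(4.96/√t) = 1 − Φ(4.96/√4.44) = 1 − Φ(2.3539) ≈ 0.00929. Doubling: P(τ_{4.96} ≤ 4.44) ≈ 2 · 0.00929 = 0.01858 ≈ 0.0186.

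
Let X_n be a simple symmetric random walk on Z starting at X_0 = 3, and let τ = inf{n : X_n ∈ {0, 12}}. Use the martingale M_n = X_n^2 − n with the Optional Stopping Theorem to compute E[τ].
E[τ] = 27

M_n = X_n^2 − n is a martingale (since E[X_{n+1}^2 | F_n] = X_n^2 + 1). By OST (τ has finite mean in a bounded region), E[M_τ] = E[M_0] = X_0^2 − 0 = 3^2 = 9. Also E[M_τ] = E[X_τ^2] − E[τ]. The walk exits at 0 or 12, with P(hit 12 first) = 3/12, so E[X_τ^2] = 12^2 · 3/12 + 0 = 36. Thus E[τ] = E[X_τ^2] − E[M_τ] = 36 − 9 = 27 = 3(12 − 3) = 27.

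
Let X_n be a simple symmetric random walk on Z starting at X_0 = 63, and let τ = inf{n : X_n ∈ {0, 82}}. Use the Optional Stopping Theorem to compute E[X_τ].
E[X_τ] = 63

X_n is a martingale and τ is a bounded-mean stopping time (indeed τ is finite a.s. with bounded expectation since the walk is in a bounded region). By the OST, E[X_τ] = E[X_0] = 63. Equivalently: E[X_τ] = 82 · P(hit 82 first) + 0 · P(hit 0 first) = 82 · (63/82) = 63.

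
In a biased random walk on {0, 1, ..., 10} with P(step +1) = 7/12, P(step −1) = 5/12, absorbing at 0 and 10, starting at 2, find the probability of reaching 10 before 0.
P(hit 10 before 0) = (1 − (5/7)^2) / (1 − (5/7)^10) = 5764801/11362901

Let u_k denote P(reach 10 before 0 | start at k). Boundary: u_0 = 0, u_10 = 1. Recurrence: u_k = 7/12·u_{k+1} + 5/12·u_{k-1} for 1 ≤ k ≤ 9. Try u_k = A + B·r^k with r = q/p = (5/12)/(7/12) = 5/7. Substitution satisfies the recurrence; boundary conditions give:
  u_k = (1 − r^k) / (1 − r^N) = (1 − (5/7)^2) / (1 − (5/7)^10) = 5764801/11362901.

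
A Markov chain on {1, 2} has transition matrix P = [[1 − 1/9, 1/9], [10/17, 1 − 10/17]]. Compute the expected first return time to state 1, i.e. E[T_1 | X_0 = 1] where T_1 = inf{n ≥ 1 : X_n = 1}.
E[T_1 | X_0 = 1] = 1/π_1 = 107/90

For an irreducible recurrent Markov chain with stationary distribution π, E[T_i | X_0 = i] = 1/π_i (Kac's formula). Here π_1 = (10/17)/(1/9 + 10/17) = (10/17)/(107/153) = 90/107, so E[T_1 | X_0 = 1] = 1/π_1 = (1/9 + 10/17)/(10/17) = (107/153)/(10/17) = 107/90.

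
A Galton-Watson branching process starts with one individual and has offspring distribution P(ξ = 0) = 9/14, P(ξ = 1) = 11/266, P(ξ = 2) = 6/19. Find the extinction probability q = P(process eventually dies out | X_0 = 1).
q = 1

Mean offspring μ = 0·9/14 + 1·11/266 + 2·6/19 = 179/266 ≤ 1. For μ ≤ 1 with offspring not concentrated at 1, the Galton-Watson process goes extinct almost surely, so q = 1.
(Algebraic check: The pgf is f(s) = 9/14 + 11/266·s + 6/19·s². The extinction probability q is the smallest fixed point of f in [0, 1]. Setting s = f(s):
  6/19·s² + (11/266 − 1)·s + 9/14 = 0
  6/19·s² − (9/14 + 6/19)·s + 9/14 = 0
which factors as (s − 1)·(6/19·s − 9/14) = 0, giving roots s = 1 and s = (9/14)/(6/19) = 57/28. Since 57/28 ≥ 1, the smallest root in [0, 1] is s = 1.)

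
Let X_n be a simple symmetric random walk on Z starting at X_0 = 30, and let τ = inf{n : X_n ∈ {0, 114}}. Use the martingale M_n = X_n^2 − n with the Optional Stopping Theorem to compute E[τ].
E[τ] = 2520

M_n = X_n^2 − n is a martingale (since E[X_{n+1}^2 | F_n] = X_n^2 + 1). By OST (τ has finite mean in a bounded region), E[M_τ] = E[M_0] = X_0^2 − 0 = 30^2 = 900. Also E[M_τ] = E[X_τ^2] − E[τ]. The walk exits at 0 or 114, with P(hit 114 first) = 30/114, so E[X_τ^2] = 114^2 · 30/114 + 0 = 3420. Thus E[τ] = E[X_τ^2] − E[M_τ] = 3420 − 900 = 2520 = 30(114 − 30) = 2520.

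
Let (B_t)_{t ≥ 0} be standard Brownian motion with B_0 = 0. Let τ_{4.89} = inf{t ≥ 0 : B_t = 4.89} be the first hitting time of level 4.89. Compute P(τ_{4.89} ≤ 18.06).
P(τ_{4.89} ≤ 18.06) = 2(1 − Φ(4.89/√18.06)) = 2(1 − Φ(1.1507)) ≈ 0.2499

By the reflection principle for standard BM, P(τ_b ≤ t) = 2 · P(B_t ≥ b). Since B_t ~ N(0, t), P(B_t ≥ 4.89) = 1 − Φ(4.89/√t) = 1 − Φ(4.89/√18.06) = 1 − Φ(1.1507) ≈ 0.12493. Doubling: P(τ_{4.89} ≤ 18.06) ≈ 2 · 0.12493 = 0.24986 ≈ 0.2499.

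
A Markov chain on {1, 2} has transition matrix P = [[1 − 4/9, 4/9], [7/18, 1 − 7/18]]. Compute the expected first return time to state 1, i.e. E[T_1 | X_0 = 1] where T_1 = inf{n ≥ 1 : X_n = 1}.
E[T_1 | X_0 = 1] = 1/π_1 = 15/7

For an irreducible recurrent Markov chain with stationary distribution π, E[T_i | X_0 = i] = 1/π_i (Kac's formula). Here π_1 = (7/18)/(4/9 + 7/18) = (7/18)/(5/6) = 7/15, so E[T_1 | X_0 = 1] = 1/π_1 = (4/9 + 7/18)/(7/18) = (5/6)/(7/18) = 15/7.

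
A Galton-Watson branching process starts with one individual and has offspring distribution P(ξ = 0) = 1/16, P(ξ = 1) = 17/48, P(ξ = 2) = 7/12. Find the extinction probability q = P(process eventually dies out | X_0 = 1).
q = 3/28

The pgf is f(s) = 1/16 + 17/48·s + 7/12·s². The extinction probability q is the smallest fixed point of f in [0, 1]. Setting s = f(s):
  7/12·s² + (17/48 − 1)·s + 1/16 = 0
  7/12·s² − (1/16 + 7/12)·s + 1/16 = 0
which factors as (s − 1)·(7/12·s − 1/16) = 0, giving roots s = 1 and s = (1/16)/(7/12) = 3/28.
Mean offspring μ = 17/48 + 2·7/12 = 73/48 > 1 (supercritical), so q < 1. The extinction probability is the smaller root: q = (1/16)/(7/12) = 3/28.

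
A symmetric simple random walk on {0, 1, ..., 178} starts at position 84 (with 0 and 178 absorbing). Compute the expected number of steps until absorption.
E[τ | X_0 = 84] = 7896

Let v_k = E[τ | X_0 = k]. Boundary: v_0 = v_178 = 0. Recurrence: v_k = 1 + (v_{k-1} + v_{k+1})/2 for 1 ≤ k ≤ 177. The particular solution to v_k − (v_{k-1} + v_{k+1})/2 = 1 is v_k = −k^2. Adding homogeneous solution A + B k and matching boundaries gives v_k = k (178 − k). Substituting k = 84: v_84 = 84 · 94 = 7896.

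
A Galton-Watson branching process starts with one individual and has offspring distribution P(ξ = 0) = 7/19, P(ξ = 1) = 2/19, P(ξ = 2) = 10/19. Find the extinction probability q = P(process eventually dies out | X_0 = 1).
q = 7/10

The pgf is f(s) = 7/19 + 2/19·s + 10/19·s². The extinction probability q is the smallest fixed point of f in [0, 1]. Setting s = f(s):
  10/19·s² + (2/19 − 1)·s + 7/19 = 0
  10/19·s² − (7/19 + 10/19)·s + 7/19 = 0
which factors as (s − 1)·(10/19·s − 7/19) = 0, giving roots s = 1 and s = (7/19)/(10/19) = 7/10.
Mean offspring μ = 2/19 + 2·10/19 = 22/19 > 1 (supercritical), so q < 1. The extinction probability is the smaller root: q = (7/19)/(10/19) = 7/10.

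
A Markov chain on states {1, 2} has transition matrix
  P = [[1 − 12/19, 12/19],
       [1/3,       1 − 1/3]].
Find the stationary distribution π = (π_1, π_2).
π_1 = 19/55, π_2 = 36/55

Solve πP = π with π_1 + π_2 = 1. From πP = π: π_1 · (1 − 12/19) + π_2 · 1/3 = π_1 ⇒ π_2 · 1/3 = π_1 · 12/19 ⇒ π_2/π_1 = (12/19)/(1/3) = 36/19. Together with π_1 + π_2 = 1:
  π_1 = (1/3)/(12/19 + 1/3) = (1/3)/(55/57) = 19/55,
  π_2 = (12/19)/(12/19 + 1/3) = (12/19)/(55/57) = 36/55.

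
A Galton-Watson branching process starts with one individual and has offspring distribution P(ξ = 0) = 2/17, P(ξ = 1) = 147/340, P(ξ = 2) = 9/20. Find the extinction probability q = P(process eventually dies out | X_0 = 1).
q = 40/153

The pgf is f(s) = 2/17 + 147/340·s + 9/20·s². The extinction probability q is the smallest fixed point of f in [0, 1]. Setting s = f(s):
  9/20·s² + (147/340 − 1)·s + 2/17 = 0
  9/20·s² − (2/17 + 9/20)·s + 2/17 = 0
which factors as (s − 1)·(9/20·s − 2/17) = 0, giving roots s = 1 and s = (2/17)/(9/20) = 40/153.
Mean offspring μ = 147/340 + 2·9/20 = 453/340 > 1 (supercritical), so q < 1. The extinction probability is the smaller root: q = (2/17)/(9/20) = 40/153.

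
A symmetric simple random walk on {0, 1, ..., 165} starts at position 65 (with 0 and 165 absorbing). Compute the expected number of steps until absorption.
E[τ | X_0 = 65] = 6500

Let v_k = E[τ | X_0 = k]. Boundary: v_0 = v_165 = 0. Recurrence: v_k = 1 + (v_{k-1} + v_{k+1})/2 for 1 ≤ k ≤ 164. The particular solution to v_k − (v_{k-1} + v_{k+1})/2 = 1 is v_k = −k^2. Adding homogeneous solution A + B k and matching boundaries gives v_k = k (165 − k). Substituting k = 65: v_65 = 65 · 100 = 6500.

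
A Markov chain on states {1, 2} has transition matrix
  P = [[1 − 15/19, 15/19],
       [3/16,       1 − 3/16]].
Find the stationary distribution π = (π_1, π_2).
π_1 = 19/99, π_2 = 80/99

Solve πP = π with π_1 + π_2 = 1. From πP = π: π_1 · (1 − 15/19) + π_2 · 3/16 = π_1 ⇒ π_2 · 3/16 = π_1 · 15/19 ⇒ π_2/π_1 = (15/19)/(3/16) = 80/19. Together with π_1 + π_2 = 1:
  π_1 = (3/16)/(15/19 + 3/16) = (3/16)/(297/304) = 19/99,
  π_2 = (15/19)/(15/19 + 3/16) = (15/19)/(297/304) = 80/99.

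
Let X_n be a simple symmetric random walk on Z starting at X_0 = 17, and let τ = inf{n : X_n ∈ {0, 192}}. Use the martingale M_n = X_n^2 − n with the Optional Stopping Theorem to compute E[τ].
E[τ] = 2975

M_n = X_n^2 − n is a martingale (since E[X_{n+1}^2 | F_n] = X_n^2 + 1). By OST (τ has finite mean in a bounded region), E[M_τ] = E[M_0] = X_0^2 − 0 = 17^2 = 289. Also E[M_τ] = E[X_τ^2] − E[τ]. The walk exits at 0 or 192, with P(hit 192 first) = 17/192, so E[X_τ^2] = 192^2 · 17/192 + 0 = 3264. Thus E[τ] = E[X_τ^2] − E[M_τ] = 3264 − 289 = 2975 = 17(192 − 17) = 2975.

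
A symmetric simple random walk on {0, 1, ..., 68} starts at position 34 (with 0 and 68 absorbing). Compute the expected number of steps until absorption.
E[τ | X_0 = 34] = 1156

Let v_k = E[τ | X_0 = k]. Boundary: v_0 = v_68 = 0. Recurrence: v_k = 1 + (v_{k-1} + v_{k+1})/2 for 1 ≤ k ≤ 67. The particular solution to v_k − (v_{k-1} + v_{k+1})/2 = 1 is v_k = −k^2. Adding homogeneous solution A + B k and matching boundaries gives v_k = k (68 − k). Substituting k = 34: v_34 = 34 · 34 = 1156.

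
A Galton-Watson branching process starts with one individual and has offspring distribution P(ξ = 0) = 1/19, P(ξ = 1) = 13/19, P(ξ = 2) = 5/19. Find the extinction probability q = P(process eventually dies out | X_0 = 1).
q = 1/5

The pgf is f(s) = 1/19 + 13/19·s + 5/19·s². The extinction probability q is the smallest fixed point of f in [0, 1]. Setting s = f(s):
  5/19·s² + (13/19 − 1)·s + 1/19 = 0
  5/19·s² − (1/19 + 5/19)·s + 1/19 = 0
which factors as (s − 1)·(5/19·s − 1/19) = 0, giving roots s = 1 and s = (1/19)/(5/19) = 1/5.
Mean offspring μ = 13/19 + 2·5/19 = 23/19 > 1 (supercritical), so q < 1. The extinction probability is the smaller root: q = (1/19)/(5/19) = 1/5.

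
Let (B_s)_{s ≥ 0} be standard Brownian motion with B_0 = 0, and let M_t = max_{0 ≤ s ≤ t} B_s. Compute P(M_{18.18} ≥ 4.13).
P(M_{18.18} ≥ 4.13) = 2·P(B_{18.18} ≥ 4.13) = 2(1 − Φ(4.13/√18.18)) ≈ 0.3327

By the reflection principle for Brownian motion, P(M_t ≥ a) = 2 · P(B_t ≥ a) for a ≥ 0. Since B_t ~ N(0, t), P(B_t ≥ 4.13) = 1 − Φ(4.13/√t) = 1 − Φ(4.13/√18.18) = 1 − Φ(0.9686). So
  P(M_{18.18} ≥ 4.13) = 2(1 − Φ(0.9686)) ≈ 0.3327.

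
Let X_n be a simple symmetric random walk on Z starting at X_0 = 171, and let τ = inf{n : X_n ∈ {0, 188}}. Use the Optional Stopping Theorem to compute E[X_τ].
E[X_τ] = 171

X_n is a martingale and τ is a bounded-mean stopping time (indeed τ is finite a.s. with bounded expectation since the walk is in a bounded region). By the OST, E[X_τ] = E[X_0] = 171. Equivalently: E[X_τ] = 188 · P(hit 188 first) + 0 · P(hit 0 first) = 188 · (171/188) = 171.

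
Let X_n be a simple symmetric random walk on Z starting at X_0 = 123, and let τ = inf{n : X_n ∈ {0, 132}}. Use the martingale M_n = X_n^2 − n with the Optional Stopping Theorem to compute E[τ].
E[τ] = 1107

M_n = X_n^2 − n is a martingale (since E[X_{n+1}^2 | F_n] = X_n^2 + 1). By OST (τ has finite mean in a bounded region), E[M_τ] = E[M_0] = X_0^2 − 0 = 123^2 = 15129. Also E[M_τ] = E[X_τ^2] − E[τ]. The walk exits at 0 or 132, with P(hit 132 first) = 123/132, so E[X_τ^2] = 132^2 · 123/132 + 0 = 16236. Thus E[τ] = E[X_τ^2] − E[M_τ] = 16236 − 15129 = 1107 = 123(132 − 123) = 1107.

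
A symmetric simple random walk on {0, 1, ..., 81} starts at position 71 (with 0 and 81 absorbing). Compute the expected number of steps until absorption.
E[τ | X_0 = 71] = 710

Let v_k = E[τ | X_0 = k]. Boundary: v_0 = v_81 = 0. Recurrence: v_k = 1 + (v_{k-1} + v_{k+1})/2 for 1 ≤ k ≤ 80. The particular solution to v_k − (v_{k-1} + v_{k+1})/2 = 1 is v_k = −k^2. Adding homogeneous solution A + B k and matching boundaries gives v_k = k (81 − k). Substituting k = 71: v_71 = 71 · 10 = 710.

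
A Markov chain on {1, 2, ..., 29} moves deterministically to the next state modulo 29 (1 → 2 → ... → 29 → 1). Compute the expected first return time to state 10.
E[T_10 | X_0 = 10] = 29

The chain cycles deterministically, so starting at state 10 it returns in exactly 29 steps. Equivalently, the stationary distribution is uniform π_j = 1/29 for every state j, so by Kac's formula E[T_10] = 1/π_10 = 29.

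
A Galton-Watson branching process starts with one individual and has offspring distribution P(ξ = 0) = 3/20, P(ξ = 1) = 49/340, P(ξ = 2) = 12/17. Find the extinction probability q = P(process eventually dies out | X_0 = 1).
q = 17/80

The pgf is f(s) = 3/20 + 49/340·s + 12/17·s². The extinction probability q is the smallest fixed point of f in [0, 1]. Setting s = f(s):
  12/17·s² + (49/340 − 1)·s + 3/20 = 0
  12/17·s² − (3/20 + 12/17)·s + 3/20 = 0
which factors as (s − 1)·(12/17·s − 3/20) = 0, giving roots s = 1 and s = (3/20)/(12/17) = 17/80.
Mean offspring μ = 49/340 + 2·12/17 = 529/340 > 1 (supercritical), so q < 1. The extinction probability is the smaller root: q = (3/20)/(12/17) = 17/80.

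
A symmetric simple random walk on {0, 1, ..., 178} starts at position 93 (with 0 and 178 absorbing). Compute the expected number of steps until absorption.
E[τ | X_0 = 93] = 7905

Let v_k = E[τ | X_0 = k]. Boundary: v_0 = v_178 = 0. Recurrence: v_k = 1 + (v_{k-1} + v_{k+1})/2 for 1 ≤ k ≤ 177. The particular solution to v_k − (v_{k-1} + v_{k+1})/2 = 1 is v_k = −k^2. Adding homogeneous solution A + B k and matching boundaries gives v_k = k (178 − k). Substituting k = 93: v_93 = 93 · 85 = 7905.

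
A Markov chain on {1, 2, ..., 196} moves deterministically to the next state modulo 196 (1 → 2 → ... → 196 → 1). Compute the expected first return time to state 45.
E[T_45 | X_0 = 45] = 196

The chain cycles deterministically, so starting at state 45 it returns in exactly 196 steps. Equivalently, the stationary distribution is uniform π_j = 1/196 for every state j, so by Kac's formula E[T_45] = 1/π_45 = 196.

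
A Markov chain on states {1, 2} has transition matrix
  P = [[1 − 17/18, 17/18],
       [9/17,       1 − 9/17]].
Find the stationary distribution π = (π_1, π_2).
π_1 = 162/451, π_2 = 289/451

Solve πP = π with π_1 + π_2 = 1. From πP = π: π_1 · (1 − 17/18) + π_2 · 9/17 = π_1 ⇒ π_2 · 9/17 = π_1 · 17/18 ⇒ π_2/π_1 = (17/18)/(9/17) = 289/162. Together with π_1 + π_2 = 1:
  π_1 = (9/17)/(17/18 + 9/17) = (9/17)/(451/306) = 162/451,
  π_2 = (17/18)/(17/18 + 9/17) = (17/18)/(451/306) = 289/451.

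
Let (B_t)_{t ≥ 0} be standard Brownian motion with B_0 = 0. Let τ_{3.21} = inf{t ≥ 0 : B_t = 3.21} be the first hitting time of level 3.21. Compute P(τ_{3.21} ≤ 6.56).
P(τ_{3.21} ≤ 6.56) = 2(1 − Φ(3.21/√6.56)) = 2(1 − Φ(1.2533)) ≈ 0.2101

By the reflection principle for standard BM, P(τ_b ≤ t) = 2 · P(B_t ≥ b). Since B_t ~ N(0, t), P(B_t ≥ 3.21) = 1 − Φ(3.21/√t) = 1 − Φ(3.21/√6.56) = 1 − Φ(1.2533) ≈ 0.10505. Doubling: P(τ_{3.21} ≤ 6.56) ≈ 2 · 0.10505 = 0.21010 ≈ 0.2101.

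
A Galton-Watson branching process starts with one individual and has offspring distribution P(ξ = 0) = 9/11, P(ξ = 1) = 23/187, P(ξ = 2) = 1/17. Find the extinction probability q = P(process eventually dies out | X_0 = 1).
q = 1

Mean offspring μ = 0·9/11 + 1·23/187 + 2·1/17 = 45/187 ≤ 1. For μ ≤ 1 with offspring not concentrated at 1, the Galton-Watson process goes extinct almost surely, so q = 1.
(Algebraic check: The pgf is f(s) = 9/11 + 23/187·s + 1/17·s². The extinction probability q is the smallest fixed point of f in [0, 1]. Setting s = f(s):
  1/17·s² + (23/187 − 1)·s + 9/11 = 0
  1/17·s² − (9/11 + 1/17)·s + 9/11 = 0
which factors as (s − 1)·(1/17·s − 9/11) = 0, giving roots s = 1 and s = (9/11)/(1/17) = 153/11. Since 153/11 ≥ 1, the smallest root in [0, 1] is s = 1.)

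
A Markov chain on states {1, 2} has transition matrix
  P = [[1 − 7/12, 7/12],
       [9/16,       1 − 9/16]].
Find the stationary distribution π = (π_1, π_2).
π_1 = 27/55, π_2 = 28/55

Solve πP = π with π_1 + π_2 = 1. From πP = π: π_1 · (1 − 7/12) + π_2 · 9/16 = π_1 ⇒ π_2 · 9/16 = π_1 · 7/12 ⇒ π_2/π_1 = (7/12)/(9/16) = 28/27. Together with π_1 + π_2 = 1:
  π_1 = (9/16)/(7/12 + 9/16) = (9/16)/(55/48) = 27/55,
  π_2 = (7/12)/(7/12 + 9/16) = (7/12)/(55/48) = 28/55.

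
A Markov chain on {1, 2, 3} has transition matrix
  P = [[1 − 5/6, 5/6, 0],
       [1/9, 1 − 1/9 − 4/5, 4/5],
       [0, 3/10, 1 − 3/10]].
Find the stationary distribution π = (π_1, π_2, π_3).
π = (2/57, 5/19, 40/57)

This is a birth-death chain on three states, which satisfies detailed balance: π_1 · P_{12} = π_2 · P_{21} and π_2 · P_{23} = π_3 · P_{32}.
From π_1 · 5/6 = π_2 · 1/9: π_2/π_1 = (5/6)/(1/9) = 15/2.
From π_2 · 4/5 = π_3 · 3/10: π_3/π_2 = (4/5)/(3/10) = 8/3.
Take π_1 proportional to 1; then unnormalized π = (1, 15/2, 20). Normalize by dividing by the sum 57/2:
  π = (2/57, 5/19, 40/57).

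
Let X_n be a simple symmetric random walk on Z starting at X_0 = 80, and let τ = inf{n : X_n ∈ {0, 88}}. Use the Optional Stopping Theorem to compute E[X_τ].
E[X_τ] = 80

X_n is a martingale and τ is a bounded-mean stopping time (indeed τ is finite a.s. with bounded expectation since the walk is in a bounded region). By the OST, E[X_τ] = E[X_0] = 80. Equivalently: E[X_τ] = 88 · P(hit 88 first) + 0 · P(hit 0 first) = 88 · (80/88) = 80.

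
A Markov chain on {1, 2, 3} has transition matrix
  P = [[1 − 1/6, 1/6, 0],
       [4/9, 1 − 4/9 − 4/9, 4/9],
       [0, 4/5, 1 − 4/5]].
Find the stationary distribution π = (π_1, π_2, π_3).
π = (12/19, 9/38, 5/38)

This is a birth-death chain on three states, which satisfies detailed balance: π_1 · P_{12} = π_2 · P_{21} and π_2 · P_{23} = π_3 · P_{32}.
From π_1 · 1/6 = π_2 · 4/9: π_2/π_1 = (1/6)/(4/9) = 3/8.
From π_2 · 4/9 = π_3 · 4/5: π_3/π_2 = (4/9)/(4/5) = 5/9.
Take π_1 proportional to 1; then unnormalized π = (1, 3/8, 5/24). Normalize by dividing by the sum 19/12:
  π = (12/19, 9/38, 5/38).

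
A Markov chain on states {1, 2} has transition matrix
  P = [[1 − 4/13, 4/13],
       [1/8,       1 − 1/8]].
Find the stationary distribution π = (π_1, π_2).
π_1 = 13/45, π_2 = 32/45

Solve πP = π with π_1 + π_2 = 1. From πP = π: π_1 · (1 − 4/13) + π_2 · 1/8 = π_1 ⇒ π_2 · 1/8 = π_1 · 4/13 ⇒ π_2/π_1 = (4/13)/(1/8) = 32/13. Together with π_1 + π_2 = 1:
  π_1 = (1/8)/(4/13 + 1/8) = (1/8)/(45/104) = 13/45,
  π_2 = (4/13)/(4/13 + 1/8) = (4/13)/(45/104) = 32/45.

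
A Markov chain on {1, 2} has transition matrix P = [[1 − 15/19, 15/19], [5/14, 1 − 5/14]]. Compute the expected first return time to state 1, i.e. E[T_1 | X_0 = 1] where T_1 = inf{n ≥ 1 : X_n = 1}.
E[T_1 | X_0 = 1] = 1/π_1 = 61/19

For an irreducible recurrent Markov chain with stationary distribution π, E[T_i | X_0 = i] = 1/π_i (Kac's formula). Here π_1 = (5/14)/(15/19 + 5/14) = (5/14)/(305/266) = 19/61, so E[T_1 | X_0 = 1] = 1/π_1 = (15/19 + 5/14)/(5/14) = (305/266)/(5/14) = 61/19.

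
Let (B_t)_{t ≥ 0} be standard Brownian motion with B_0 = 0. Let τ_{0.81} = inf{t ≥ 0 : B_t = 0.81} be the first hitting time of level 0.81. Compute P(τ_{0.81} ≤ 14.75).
P(τ_{0.81} ≤ 14.75) = 2(1 − Φ(0.81/√14.75)) = 2(1 − Φ(0.2109)) ≈ 0.8330

By the reflection principle for standard BM, P(τ_b ≤ t) = 2 · P(B_t ≥ b). Since B_t ~ N(0, t), P(B_t ≥ 0.81) = 1 − Φ(0.81/√t) = 1 − Φ(0.81/√14.75) = 1 − Φ(0.2109) ≈ 0.41648. Doubling: P(τ_{0.81} ≤ 14.75) ≈ 2 · 0.41648 = 0.83296 ≈ 0.8330.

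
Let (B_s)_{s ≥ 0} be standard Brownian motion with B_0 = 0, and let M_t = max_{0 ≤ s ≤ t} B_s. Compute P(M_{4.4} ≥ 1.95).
P(M_{4.4} ≥ 1.95) = 2·P(B_{4.4} ≥ 1.95) = 2(1 − Φ(1.95/√4.4)) ≈ 0.3526

By the reflection principle for Brownian motion, P(M_t ≥ a) = 2 · P(B_t ≥ a) for a ≥ 0. Since B_t ~ N(0, t), P(B_t ≥ 1.95) = 1 − Φ(1.95/√t) = 1 − Φ(1.95/√4.4) = 1 − Φ(0.9296). So
  P(M_{4.4} ≥ 1.95) = 2(1 − Φ(0.9296)) ≈ 0.3526.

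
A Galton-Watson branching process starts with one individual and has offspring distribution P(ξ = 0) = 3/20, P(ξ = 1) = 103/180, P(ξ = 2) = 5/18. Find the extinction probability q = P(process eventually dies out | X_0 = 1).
q = 27/50

The pgf is f(s) = 3/20 + 103/180·s + 5/18·s². The extinction probability q is the smallest fixed point of f in [0, 1]. Setting s = f(s):
  5/18·s² + (103/180 − 1)·s + 3/20 = 0
  5/18·s² − (3/20 + 5/18)·s + 3/20 = 0
which factors as (s − 1)·(5/18·s − 3/20) = 0, giving roots s = 1 and s = (3/20)/(5/18) = 27/50.
Mean offspring μ = 103/180 + 2·5/18 = 203/180 > 1 (supercritical), so q < 1. The extinction probability is the smaller root: q = (3/20)/(5/18) = 27/50.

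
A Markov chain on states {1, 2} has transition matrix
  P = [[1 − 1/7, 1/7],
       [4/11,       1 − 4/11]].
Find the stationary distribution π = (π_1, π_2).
π_1 = 28/39, π_2 = 11/39

Solve πP = π with π_1 + π_2 = 1. From πP = π: π_1 · (1 − 1/7) + π_2 · 4/11 = π_1 ⇒ π_2 · 4/11 = π_1 · 1/7 ⇒ π_2/π_1 = (1/7)/(4/11) = 11/28. Together with π_1 + π_2 = 1:
  π_1 = (4/11)/(1/7 + 4/11) = (4/11)/(39/77) = 28/39,
  π_2 = (1/7)/(1/7 + 4/11) = (1/7)/(39/77) = 11/39.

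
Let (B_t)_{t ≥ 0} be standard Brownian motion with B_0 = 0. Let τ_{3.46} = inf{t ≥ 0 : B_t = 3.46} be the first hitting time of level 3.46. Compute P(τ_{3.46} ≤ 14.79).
P(τ_{3.46} ≤ 14.79) = 2(1 − Φ(3.46/√14.79)) = 2(1 − Φ(0.8997)) ≈ 0.3683

By the reflection principle for standard BM, P(τ_b ≤ t) = 2 · P(B_t ≥ b). Since B_t ~ N(0, t), P(B_t ≥ 3.46) = 1 − Φ(3.46/√t) = 1 − Φ(3.46/√14.79) = 1 − Φ(0.8997) ≈ 0.18414. Doubling: P(τ_{3.46} ≤ 14.79) ≈ 2 · 0.18414 = 0.36828 ≈ 0.3683.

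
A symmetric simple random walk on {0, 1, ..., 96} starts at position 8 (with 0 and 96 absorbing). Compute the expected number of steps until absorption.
E[τ | X_0 = 8] = 704

Let v_k = E[τ | X_0 = k]. Boundary: v_0 = v_96 = 0. Recurrence: v_k = 1 + (v_{k-1} + v_{k+1})/2 for 1 ≤ k ≤ 95. The particular solution to v_k − (v_{k-1} + v_{k+1})/2 = 1 is v_k = −k^2. Adding homogeneous solution A + B k and matching boundaries gives v_k = k (96 − k). Substituting k = 8: v_8 = 8 · 88 = 704.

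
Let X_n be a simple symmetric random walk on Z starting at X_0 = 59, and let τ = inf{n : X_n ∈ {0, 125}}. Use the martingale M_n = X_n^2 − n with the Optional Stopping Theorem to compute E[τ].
E[τ] = 3894

M_n = X_n^2 − n is a martingale (since E[X_{n+1}^2 | F_n] = X_n^2 + 1). By OST (τ has finite mean in a bounded region), E[M_τ] = E[M_0] = X_0^2 − 0 = 59^2 = 3481. Also E[M_τ] = E[X_τ^2] − E[τ]. The walk exits at 0 or 125, with P(hit 125 first) = 59/125, so E[X_τ^2] = 125^2 · 59/125 + 0 = 7375. Thus E[τ] = E[X_τ^2] − E[M_τ] = 7375 − 3481 = 3894 = 59(125 − 59) = 3894.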